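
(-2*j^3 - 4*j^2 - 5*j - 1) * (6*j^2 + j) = -12*j^5 - 26*j^4 - 34*j^3 - 11*j^2 - j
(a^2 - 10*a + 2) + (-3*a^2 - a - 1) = -2*a^2 - 11*a + 1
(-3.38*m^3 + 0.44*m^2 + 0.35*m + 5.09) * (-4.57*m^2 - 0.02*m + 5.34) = 15.4466*m^5 - 1.9432*m^4 - 19.6575*m^3 - 20.9187*m^2 + 1.7672*m + 27.1806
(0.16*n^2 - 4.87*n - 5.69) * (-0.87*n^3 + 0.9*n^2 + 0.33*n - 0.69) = -0.1392*n^5 + 4.3809*n^4 + 0.620100000000001*n^3 - 6.8385*n^2 + 1.4826*n + 3.9261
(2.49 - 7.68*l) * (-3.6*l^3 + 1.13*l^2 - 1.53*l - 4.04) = 27.648*l^4 - 17.6424*l^3 + 14.5641*l^2 + 27.2175*l - 10.0596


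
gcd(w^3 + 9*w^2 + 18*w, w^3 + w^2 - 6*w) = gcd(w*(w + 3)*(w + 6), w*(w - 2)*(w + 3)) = w^2 + 3*w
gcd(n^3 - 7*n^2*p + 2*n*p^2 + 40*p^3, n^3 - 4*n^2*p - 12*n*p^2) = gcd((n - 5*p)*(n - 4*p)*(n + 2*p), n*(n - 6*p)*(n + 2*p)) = n + 2*p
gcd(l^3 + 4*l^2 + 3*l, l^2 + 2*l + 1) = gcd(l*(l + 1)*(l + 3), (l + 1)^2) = l + 1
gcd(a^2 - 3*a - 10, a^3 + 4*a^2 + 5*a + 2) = a + 2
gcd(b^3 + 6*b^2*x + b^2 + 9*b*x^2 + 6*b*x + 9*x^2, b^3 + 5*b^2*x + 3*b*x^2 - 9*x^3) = b^2 + 6*b*x + 9*x^2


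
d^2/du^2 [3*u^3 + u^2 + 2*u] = 18*u + 2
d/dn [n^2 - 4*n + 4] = 2*n - 4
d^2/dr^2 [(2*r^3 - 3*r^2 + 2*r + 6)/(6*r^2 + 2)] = 3*(4*r^3 + 63*r^2 - 4*r - 7)/(27*r^6 + 27*r^4 + 9*r^2 + 1)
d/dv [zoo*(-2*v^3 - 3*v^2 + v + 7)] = zoo*(v^2 + v + 1)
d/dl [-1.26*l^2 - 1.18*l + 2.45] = -2.52*l - 1.18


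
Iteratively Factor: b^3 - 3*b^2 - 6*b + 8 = (b - 1)*(b^2 - 2*b - 8) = (b - 4)*(b - 1)*(b + 2)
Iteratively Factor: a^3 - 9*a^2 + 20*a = (a - 5)*(a^2 - 4*a) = (a - 5)*(a - 4)*(a)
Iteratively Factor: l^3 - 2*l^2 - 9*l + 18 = (l + 3)*(l^2 - 5*l + 6) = (l - 2)*(l + 3)*(l - 3)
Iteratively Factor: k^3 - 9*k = (k + 3)*(k^2 - 3*k) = (k - 3)*(k + 3)*(k)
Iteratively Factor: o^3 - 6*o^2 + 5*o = (o - 5)*(o^2 - o) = o*(o - 5)*(o - 1)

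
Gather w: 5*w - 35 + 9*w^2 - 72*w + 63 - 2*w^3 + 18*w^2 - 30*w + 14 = -2*w^3 + 27*w^2 - 97*w + 42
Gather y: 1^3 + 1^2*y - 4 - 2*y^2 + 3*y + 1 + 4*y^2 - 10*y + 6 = 2*y^2 - 6*y + 4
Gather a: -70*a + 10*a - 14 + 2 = -60*a - 12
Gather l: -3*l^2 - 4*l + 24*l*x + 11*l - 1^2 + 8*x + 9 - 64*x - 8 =-3*l^2 + l*(24*x + 7) - 56*x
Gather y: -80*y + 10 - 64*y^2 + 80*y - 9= 1 - 64*y^2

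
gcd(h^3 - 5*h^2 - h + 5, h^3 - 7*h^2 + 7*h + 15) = h^2 - 4*h - 5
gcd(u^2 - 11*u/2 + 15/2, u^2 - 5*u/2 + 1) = 1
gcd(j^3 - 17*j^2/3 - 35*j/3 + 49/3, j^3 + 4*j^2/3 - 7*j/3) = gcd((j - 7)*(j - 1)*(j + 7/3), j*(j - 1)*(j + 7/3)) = j^2 + 4*j/3 - 7/3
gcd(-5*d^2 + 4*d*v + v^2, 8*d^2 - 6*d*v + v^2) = 1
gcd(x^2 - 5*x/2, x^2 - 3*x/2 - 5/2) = x - 5/2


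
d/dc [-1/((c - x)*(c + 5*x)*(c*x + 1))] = (x*(c - x)*(c + 5*x) + (c - x)*(c*x + 1) + (c + 5*x)*(c*x + 1))/((c - x)^2*(c + 5*x)^2*(c*x + 1)^2)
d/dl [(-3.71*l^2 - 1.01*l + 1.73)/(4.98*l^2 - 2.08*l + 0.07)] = (12.7466*l^2 - 17.7502*l + 3.5277)/(24.8004*l^4 - 20.7168*l^3 + 5.0236*l^2 - 0.2912*l + 0.0049)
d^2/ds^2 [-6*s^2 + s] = -12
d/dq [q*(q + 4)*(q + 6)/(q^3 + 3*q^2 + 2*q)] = (-7*q^2 - 44*q - 52)/(q^4 + 6*q^3 + 13*q^2 + 12*q + 4)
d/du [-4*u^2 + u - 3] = 1 - 8*u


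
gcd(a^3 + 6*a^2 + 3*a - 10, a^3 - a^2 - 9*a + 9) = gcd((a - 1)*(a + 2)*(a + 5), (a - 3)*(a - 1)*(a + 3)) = a - 1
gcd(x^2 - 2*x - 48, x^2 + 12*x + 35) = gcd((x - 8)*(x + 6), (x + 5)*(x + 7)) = 1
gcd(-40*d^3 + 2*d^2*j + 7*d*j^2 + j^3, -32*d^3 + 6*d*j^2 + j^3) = 8*d^2 - 2*d*j - j^2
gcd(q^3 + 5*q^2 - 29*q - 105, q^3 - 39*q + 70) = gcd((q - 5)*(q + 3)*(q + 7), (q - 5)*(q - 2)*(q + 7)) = q^2 + 2*q - 35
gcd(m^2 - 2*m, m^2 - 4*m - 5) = 1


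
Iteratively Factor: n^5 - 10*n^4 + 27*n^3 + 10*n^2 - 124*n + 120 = (n - 2)*(n^4 - 8*n^3 + 11*n^2 + 32*n - 60) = (n - 2)^2*(n^3 - 6*n^2 - n + 30) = (n - 3)*(n - 2)^2*(n^2 - 3*n - 10) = (n - 5)*(n - 3)*(n - 2)^2*(n + 2)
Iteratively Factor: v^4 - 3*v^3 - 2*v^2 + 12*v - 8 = (v - 1)*(v^3 - 2*v^2 - 4*v + 8) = (v - 2)*(v - 1)*(v^2 - 4) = (v - 2)^2*(v - 1)*(v + 2)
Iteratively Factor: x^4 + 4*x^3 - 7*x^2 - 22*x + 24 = (x + 4)*(x^3 - 7*x + 6) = (x + 3)*(x + 4)*(x^2 - 3*x + 2) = (x - 2)*(x + 3)*(x + 4)*(x - 1)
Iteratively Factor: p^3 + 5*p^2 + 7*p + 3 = (p + 1)*(p^2 + 4*p + 3) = (p + 1)^2*(p + 3)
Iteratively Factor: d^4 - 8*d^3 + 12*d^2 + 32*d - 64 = (d - 4)*(d^3 - 4*d^2 - 4*d + 16) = (d - 4)^2*(d^2 - 4) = (d - 4)^2*(d + 2)*(d - 2)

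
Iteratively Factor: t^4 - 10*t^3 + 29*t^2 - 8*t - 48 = (t - 4)*(t^3 - 6*t^2 + 5*t + 12) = (t - 4)^2*(t^2 - 2*t - 3) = (t - 4)^2*(t + 1)*(t - 3)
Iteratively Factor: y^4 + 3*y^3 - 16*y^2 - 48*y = (y + 4)*(y^3 - y^2 - 12*y) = (y - 4)*(y + 4)*(y^2 + 3*y) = (y - 4)*(y + 3)*(y + 4)*(y)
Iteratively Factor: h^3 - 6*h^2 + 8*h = (h - 4)*(h^2 - 2*h) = h*(h - 4)*(h - 2)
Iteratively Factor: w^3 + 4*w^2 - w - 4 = (w + 1)*(w^2 + 3*w - 4) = (w + 1)*(w + 4)*(w - 1)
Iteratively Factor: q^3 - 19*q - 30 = (q + 2)*(q^2 - 2*q - 15) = (q + 2)*(q + 3)*(q - 5)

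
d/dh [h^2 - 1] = 2*h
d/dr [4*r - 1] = 4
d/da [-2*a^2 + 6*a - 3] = 6 - 4*a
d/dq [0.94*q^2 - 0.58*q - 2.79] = 1.88*q - 0.58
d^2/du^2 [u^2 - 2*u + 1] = 2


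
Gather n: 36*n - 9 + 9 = 36*n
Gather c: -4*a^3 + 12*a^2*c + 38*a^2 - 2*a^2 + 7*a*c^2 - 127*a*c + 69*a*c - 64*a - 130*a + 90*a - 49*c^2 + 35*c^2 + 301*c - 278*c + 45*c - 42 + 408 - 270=-4*a^3 + 36*a^2 - 104*a + c^2*(7*a - 14) + c*(12*a^2 - 58*a + 68) + 96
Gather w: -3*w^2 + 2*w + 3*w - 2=-3*w^2 + 5*w - 2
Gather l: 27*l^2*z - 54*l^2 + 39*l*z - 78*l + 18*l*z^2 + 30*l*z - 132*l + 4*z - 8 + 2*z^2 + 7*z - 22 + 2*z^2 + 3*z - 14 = l^2*(27*z - 54) + l*(18*z^2 + 69*z - 210) + 4*z^2 + 14*z - 44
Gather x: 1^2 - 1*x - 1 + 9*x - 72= 8*x - 72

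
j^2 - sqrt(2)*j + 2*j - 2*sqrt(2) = (j + 2)*(j - sqrt(2))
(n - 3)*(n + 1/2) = n^2 - 5*n/2 - 3/2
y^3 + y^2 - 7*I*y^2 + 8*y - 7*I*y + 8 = (y + 1)*(y - 8*I)*(y + I)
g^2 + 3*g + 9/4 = (g + 3/2)^2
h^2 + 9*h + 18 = (h + 3)*(h + 6)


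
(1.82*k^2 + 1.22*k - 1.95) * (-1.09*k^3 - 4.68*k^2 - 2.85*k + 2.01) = -1.9838*k^5 - 9.8474*k^4 - 8.7711*k^3 + 9.3072*k^2 + 8.0097*k - 3.9195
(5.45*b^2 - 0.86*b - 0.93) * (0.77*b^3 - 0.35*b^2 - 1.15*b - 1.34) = 4.1965*b^5 - 2.5697*b^4 - 6.6826*b^3 - 5.9885*b^2 + 2.2219*b + 1.2462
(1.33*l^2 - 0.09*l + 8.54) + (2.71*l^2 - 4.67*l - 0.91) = 4.04*l^2 - 4.76*l + 7.63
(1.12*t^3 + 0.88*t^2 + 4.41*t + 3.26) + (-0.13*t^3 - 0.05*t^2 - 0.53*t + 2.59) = 0.99*t^3 + 0.83*t^2 + 3.88*t + 5.85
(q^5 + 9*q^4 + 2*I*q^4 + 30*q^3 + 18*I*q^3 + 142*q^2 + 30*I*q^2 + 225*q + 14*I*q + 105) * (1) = q^5 + 9*q^4 + 2*I*q^4 + 30*q^3 + 18*I*q^3 + 142*q^2 + 30*I*q^2 + 225*q + 14*I*q + 105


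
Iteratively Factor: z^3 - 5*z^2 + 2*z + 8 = (z - 4)*(z^2 - z - 2) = (z - 4)*(z + 1)*(z - 2)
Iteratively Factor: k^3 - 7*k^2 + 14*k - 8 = (k - 2)*(k^2 - 5*k + 4) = (k - 4)*(k - 2)*(k - 1)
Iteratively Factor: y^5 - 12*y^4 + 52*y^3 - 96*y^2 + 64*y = (y)*(y^4 - 12*y^3 + 52*y^2 - 96*y + 64) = y*(y - 2)*(y^3 - 10*y^2 + 32*y - 32) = y*(y - 4)*(y - 2)*(y^2 - 6*y + 8) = y*(y - 4)*(y - 2)^2*(y - 4)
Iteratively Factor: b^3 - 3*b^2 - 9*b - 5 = (b + 1)*(b^2 - 4*b - 5) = (b + 1)^2*(b - 5)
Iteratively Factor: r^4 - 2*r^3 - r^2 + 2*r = (r - 2)*(r^3 - r) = (r - 2)*(r + 1)*(r^2 - r) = r*(r - 2)*(r + 1)*(r - 1)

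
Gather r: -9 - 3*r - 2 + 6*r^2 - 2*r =6*r^2 - 5*r - 11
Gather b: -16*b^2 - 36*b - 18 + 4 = -16*b^2 - 36*b - 14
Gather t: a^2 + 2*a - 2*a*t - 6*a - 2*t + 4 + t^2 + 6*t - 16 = a^2 - 4*a + t^2 + t*(4 - 2*a) - 12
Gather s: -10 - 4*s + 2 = -4*s - 8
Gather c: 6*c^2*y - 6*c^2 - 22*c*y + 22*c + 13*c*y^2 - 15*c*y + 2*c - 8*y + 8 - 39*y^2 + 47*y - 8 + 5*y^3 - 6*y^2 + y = c^2*(6*y - 6) + c*(13*y^2 - 37*y + 24) + 5*y^3 - 45*y^2 + 40*y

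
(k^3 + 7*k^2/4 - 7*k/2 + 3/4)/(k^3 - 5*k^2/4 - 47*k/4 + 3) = (k - 1)/(k - 4)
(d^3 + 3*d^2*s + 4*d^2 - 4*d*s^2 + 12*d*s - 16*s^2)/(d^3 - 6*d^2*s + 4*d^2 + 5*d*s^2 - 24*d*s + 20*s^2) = (-d - 4*s)/(-d + 5*s)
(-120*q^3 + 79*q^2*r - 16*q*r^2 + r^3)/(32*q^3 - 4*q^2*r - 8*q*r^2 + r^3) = (-15*q^2 + 8*q*r - r^2)/(4*q^2 - r^2)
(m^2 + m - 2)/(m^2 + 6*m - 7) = (m + 2)/(m + 7)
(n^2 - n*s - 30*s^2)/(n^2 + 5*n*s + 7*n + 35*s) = (n - 6*s)/(n + 7)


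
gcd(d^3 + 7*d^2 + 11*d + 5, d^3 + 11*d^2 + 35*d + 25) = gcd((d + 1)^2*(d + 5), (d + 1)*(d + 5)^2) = d^2 + 6*d + 5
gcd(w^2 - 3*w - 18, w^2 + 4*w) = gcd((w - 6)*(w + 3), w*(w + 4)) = 1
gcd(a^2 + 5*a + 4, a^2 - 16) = a + 4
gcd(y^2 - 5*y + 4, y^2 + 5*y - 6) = y - 1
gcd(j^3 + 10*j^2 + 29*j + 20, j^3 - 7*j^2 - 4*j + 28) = 1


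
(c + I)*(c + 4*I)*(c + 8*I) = c^3 + 13*I*c^2 - 44*c - 32*I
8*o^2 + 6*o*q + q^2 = (2*o + q)*(4*o + q)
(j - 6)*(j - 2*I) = j^2 - 6*j - 2*I*j + 12*I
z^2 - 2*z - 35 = (z - 7)*(z + 5)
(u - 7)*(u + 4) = u^2 - 3*u - 28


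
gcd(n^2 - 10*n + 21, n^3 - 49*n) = n - 7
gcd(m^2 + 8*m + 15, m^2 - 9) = m + 3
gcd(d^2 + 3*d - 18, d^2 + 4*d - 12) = d + 6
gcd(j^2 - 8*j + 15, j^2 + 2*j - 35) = j - 5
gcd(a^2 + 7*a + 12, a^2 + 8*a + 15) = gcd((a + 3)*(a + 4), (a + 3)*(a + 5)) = a + 3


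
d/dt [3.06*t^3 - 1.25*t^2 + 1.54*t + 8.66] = 9.18*t^2 - 2.5*t + 1.54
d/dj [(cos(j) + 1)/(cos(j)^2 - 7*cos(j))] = (sin(j) - 7*sin(j)/cos(j)^2 + 2*tan(j))/(cos(j) - 7)^2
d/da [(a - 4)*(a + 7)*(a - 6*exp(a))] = -6*a^2*exp(a) + 3*a^2 - 30*a*exp(a) + 6*a + 150*exp(a) - 28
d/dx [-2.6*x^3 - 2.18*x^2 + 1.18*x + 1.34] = -7.8*x^2 - 4.36*x + 1.18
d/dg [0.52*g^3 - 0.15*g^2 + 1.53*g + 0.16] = 1.56*g^2 - 0.3*g + 1.53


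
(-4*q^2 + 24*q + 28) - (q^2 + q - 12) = -5*q^2 + 23*q + 40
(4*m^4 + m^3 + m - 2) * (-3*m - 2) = -12*m^5 - 11*m^4 - 2*m^3 - 3*m^2 + 4*m + 4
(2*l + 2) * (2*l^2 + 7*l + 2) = 4*l^3 + 18*l^2 + 18*l + 4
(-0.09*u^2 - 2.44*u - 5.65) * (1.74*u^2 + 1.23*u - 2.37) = -0.1566*u^4 - 4.3563*u^3 - 12.6189*u^2 - 1.1667*u + 13.3905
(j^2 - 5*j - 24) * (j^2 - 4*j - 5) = j^4 - 9*j^3 - 9*j^2 + 121*j + 120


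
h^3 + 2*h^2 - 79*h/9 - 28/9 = (h - 7/3)*(h + 1/3)*(h + 4)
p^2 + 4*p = p*(p + 4)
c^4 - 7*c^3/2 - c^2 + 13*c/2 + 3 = (c - 3)*(c - 2)*(c + 1/2)*(c + 1)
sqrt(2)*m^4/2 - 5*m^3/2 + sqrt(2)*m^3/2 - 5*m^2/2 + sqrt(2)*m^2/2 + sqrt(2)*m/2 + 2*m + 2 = (m + 1)*(m - 2*sqrt(2))*(m - sqrt(2))*(sqrt(2)*m/2 + 1/2)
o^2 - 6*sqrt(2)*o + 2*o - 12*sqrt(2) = (o + 2)*(o - 6*sqrt(2))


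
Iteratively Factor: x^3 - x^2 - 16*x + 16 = (x - 1)*(x^2 - 16) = (x - 4)*(x - 1)*(x + 4)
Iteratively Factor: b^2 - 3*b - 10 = (b - 5)*(b + 2)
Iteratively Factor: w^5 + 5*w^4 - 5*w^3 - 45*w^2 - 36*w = (w)*(w^4 + 5*w^3 - 5*w^2 - 45*w - 36) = w*(w + 3)*(w^3 + 2*w^2 - 11*w - 12) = w*(w + 1)*(w + 3)*(w^2 + w - 12) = w*(w + 1)*(w + 3)*(w + 4)*(w - 3)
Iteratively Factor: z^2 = (z)*(z)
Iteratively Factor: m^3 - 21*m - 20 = (m - 5)*(m^2 + 5*m + 4) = (m - 5)*(m + 4)*(m + 1)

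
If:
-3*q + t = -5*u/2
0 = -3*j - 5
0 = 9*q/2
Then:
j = -5/3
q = 0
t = -5*u/2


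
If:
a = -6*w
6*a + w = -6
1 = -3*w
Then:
No Solution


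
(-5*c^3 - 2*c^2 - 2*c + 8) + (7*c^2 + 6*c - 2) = -5*c^3 + 5*c^2 + 4*c + 6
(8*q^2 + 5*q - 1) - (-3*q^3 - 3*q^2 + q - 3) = 3*q^3 + 11*q^2 + 4*q + 2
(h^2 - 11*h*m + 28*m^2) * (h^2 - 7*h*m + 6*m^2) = h^4 - 18*h^3*m + 111*h^2*m^2 - 262*h*m^3 + 168*m^4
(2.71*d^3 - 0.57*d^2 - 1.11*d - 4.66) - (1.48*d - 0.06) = 2.71*d^3 - 0.57*d^2 - 2.59*d - 4.6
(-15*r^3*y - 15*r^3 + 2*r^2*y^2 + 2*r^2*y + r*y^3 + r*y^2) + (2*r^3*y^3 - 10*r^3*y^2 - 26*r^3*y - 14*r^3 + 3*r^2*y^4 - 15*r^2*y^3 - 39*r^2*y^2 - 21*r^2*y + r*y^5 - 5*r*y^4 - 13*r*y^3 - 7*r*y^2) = 2*r^3*y^3 - 10*r^3*y^2 - 41*r^3*y - 29*r^3 + 3*r^2*y^4 - 15*r^2*y^3 - 37*r^2*y^2 - 19*r^2*y + r*y^5 - 5*r*y^4 - 12*r*y^3 - 6*r*y^2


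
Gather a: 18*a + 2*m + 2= 18*a + 2*m + 2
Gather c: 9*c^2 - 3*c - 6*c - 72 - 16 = 9*c^2 - 9*c - 88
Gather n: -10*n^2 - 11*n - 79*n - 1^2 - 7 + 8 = -10*n^2 - 90*n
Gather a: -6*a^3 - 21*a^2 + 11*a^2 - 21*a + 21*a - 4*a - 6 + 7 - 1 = -6*a^3 - 10*a^2 - 4*a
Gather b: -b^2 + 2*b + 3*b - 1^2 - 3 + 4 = -b^2 + 5*b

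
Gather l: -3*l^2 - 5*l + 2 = -3*l^2 - 5*l + 2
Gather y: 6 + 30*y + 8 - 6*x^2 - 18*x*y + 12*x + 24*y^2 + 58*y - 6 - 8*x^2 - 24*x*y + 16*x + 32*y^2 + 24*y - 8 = -14*x^2 + 28*x + 56*y^2 + y*(112 - 42*x)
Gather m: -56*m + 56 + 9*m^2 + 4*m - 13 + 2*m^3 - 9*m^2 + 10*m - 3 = 2*m^3 - 42*m + 40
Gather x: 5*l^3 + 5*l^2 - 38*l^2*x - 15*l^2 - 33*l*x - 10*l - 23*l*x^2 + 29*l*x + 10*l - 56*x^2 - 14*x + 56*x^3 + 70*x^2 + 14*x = 5*l^3 - 10*l^2 + 56*x^3 + x^2*(14 - 23*l) + x*(-38*l^2 - 4*l)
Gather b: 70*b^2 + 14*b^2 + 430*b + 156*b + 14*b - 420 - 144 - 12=84*b^2 + 600*b - 576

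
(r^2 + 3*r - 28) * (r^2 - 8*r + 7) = r^4 - 5*r^3 - 45*r^2 + 245*r - 196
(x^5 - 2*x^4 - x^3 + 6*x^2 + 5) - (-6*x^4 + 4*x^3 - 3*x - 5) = x^5 + 4*x^4 - 5*x^3 + 6*x^2 + 3*x + 10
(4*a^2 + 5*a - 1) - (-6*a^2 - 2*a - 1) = 10*a^2 + 7*a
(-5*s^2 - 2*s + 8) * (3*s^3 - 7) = -15*s^5 - 6*s^4 + 24*s^3 + 35*s^2 + 14*s - 56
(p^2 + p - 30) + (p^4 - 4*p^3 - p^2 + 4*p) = p^4 - 4*p^3 + 5*p - 30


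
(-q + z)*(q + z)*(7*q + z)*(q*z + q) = -7*q^4*z - 7*q^4 - q^3*z^2 - q^3*z + 7*q^2*z^3 + 7*q^2*z^2 + q*z^4 + q*z^3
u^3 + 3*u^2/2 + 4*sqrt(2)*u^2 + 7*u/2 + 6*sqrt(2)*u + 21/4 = (u + 3/2)*(u + sqrt(2)/2)*(u + 7*sqrt(2)/2)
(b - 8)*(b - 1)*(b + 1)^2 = b^4 - 7*b^3 - 9*b^2 + 7*b + 8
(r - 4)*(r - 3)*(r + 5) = r^3 - 2*r^2 - 23*r + 60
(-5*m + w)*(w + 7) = -5*m*w - 35*m + w^2 + 7*w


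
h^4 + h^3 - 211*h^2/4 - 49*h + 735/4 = (h - 7)*(h - 3/2)*(h + 5/2)*(h + 7)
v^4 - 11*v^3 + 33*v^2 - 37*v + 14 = (v - 7)*(v - 2)*(v - 1)^2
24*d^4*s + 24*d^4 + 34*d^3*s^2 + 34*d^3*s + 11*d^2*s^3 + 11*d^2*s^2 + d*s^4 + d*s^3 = (d + s)*(4*d + s)*(6*d + s)*(d*s + d)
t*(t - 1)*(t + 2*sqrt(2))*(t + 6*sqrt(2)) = t^4 - t^3 + 8*sqrt(2)*t^3 - 8*sqrt(2)*t^2 + 24*t^2 - 24*t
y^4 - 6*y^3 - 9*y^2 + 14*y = y*(y - 7)*(y - 1)*(y + 2)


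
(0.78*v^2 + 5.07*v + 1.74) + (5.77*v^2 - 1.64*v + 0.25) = 6.55*v^2 + 3.43*v + 1.99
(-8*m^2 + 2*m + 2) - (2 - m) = -8*m^2 + 3*m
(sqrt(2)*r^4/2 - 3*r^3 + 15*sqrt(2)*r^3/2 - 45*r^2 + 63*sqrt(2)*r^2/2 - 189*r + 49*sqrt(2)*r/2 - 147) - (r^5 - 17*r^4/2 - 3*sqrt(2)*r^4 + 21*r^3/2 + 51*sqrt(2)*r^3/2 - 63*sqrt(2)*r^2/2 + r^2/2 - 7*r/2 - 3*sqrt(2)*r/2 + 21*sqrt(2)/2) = -r^5 + 7*sqrt(2)*r^4/2 + 17*r^4/2 - 18*sqrt(2)*r^3 - 27*r^3/2 - 91*r^2/2 + 63*sqrt(2)*r^2 - 371*r/2 + 26*sqrt(2)*r - 147 - 21*sqrt(2)/2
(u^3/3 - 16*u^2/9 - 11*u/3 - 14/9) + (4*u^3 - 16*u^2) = 13*u^3/3 - 160*u^2/9 - 11*u/3 - 14/9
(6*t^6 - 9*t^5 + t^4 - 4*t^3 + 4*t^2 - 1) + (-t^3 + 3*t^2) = 6*t^6 - 9*t^5 + t^4 - 5*t^3 + 7*t^2 - 1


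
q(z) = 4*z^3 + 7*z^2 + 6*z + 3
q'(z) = 12*z^2 + 14*z + 6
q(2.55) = 130.14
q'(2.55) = 119.73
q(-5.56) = -501.48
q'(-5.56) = 299.12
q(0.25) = 5.00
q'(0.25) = 10.25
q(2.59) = 134.99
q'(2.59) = 122.76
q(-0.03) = 2.83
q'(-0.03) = 5.59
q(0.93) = 17.85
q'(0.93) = 29.40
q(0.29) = 5.43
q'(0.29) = 11.07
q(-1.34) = -2.10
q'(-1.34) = 8.79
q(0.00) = 3.00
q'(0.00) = 6.00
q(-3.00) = -60.00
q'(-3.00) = 72.00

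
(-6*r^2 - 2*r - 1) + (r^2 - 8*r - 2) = -5*r^2 - 10*r - 3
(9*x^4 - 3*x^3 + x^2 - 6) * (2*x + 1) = 18*x^5 + 3*x^4 - x^3 + x^2 - 12*x - 6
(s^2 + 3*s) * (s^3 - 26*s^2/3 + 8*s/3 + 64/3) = s^5 - 17*s^4/3 - 70*s^3/3 + 88*s^2/3 + 64*s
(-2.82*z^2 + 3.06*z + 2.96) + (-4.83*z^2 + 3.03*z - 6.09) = -7.65*z^2 + 6.09*z - 3.13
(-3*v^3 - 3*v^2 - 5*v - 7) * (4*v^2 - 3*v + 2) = -12*v^5 - 3*v^4 - 17*v^3 - 19*v^2 + 11*v - 14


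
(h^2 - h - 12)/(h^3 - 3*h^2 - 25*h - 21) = (h - 4)/(h^2 - 6*h - 7)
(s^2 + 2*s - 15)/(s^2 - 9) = (s + 5)/(s + 3)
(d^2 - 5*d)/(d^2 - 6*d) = (d - 5)/(d - 6)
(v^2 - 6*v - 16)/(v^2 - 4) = (v - 8)/(v - 2)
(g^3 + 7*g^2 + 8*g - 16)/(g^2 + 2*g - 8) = (g^2 + 3*g - 4)/(g - 2)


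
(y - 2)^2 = y^2 - 4*y + 4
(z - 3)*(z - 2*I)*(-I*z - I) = -I*z^3 - 2*z^2 + 2*I*z^2 + 4*z + 3*I*z + 6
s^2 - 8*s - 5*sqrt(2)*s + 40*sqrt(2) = (s - 8)*(s - 5*sqrt(2))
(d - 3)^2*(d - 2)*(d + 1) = d^4 - 7*d^3 + 13*d^2 + 3*d - 18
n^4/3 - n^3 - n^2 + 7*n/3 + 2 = (n/3 + 1/3)*(n - 3)*(n - 2)*(n + 1)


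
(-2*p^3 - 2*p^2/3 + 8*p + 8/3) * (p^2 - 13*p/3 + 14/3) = -2*p^5 + 8*p^4 + 14*p^3/9 - 316*p^2/9 + 232*p/9 + 112/9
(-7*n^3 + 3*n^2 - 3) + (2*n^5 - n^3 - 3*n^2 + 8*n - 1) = 2*n^5 - 8*n^3 + 8*n - 4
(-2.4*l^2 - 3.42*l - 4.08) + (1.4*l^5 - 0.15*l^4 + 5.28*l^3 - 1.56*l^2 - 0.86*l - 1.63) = 1.4*l^5 - 0.15*l^4 + 5.28*l^3 - 3.96*l^2 - 4.28*l - 5.71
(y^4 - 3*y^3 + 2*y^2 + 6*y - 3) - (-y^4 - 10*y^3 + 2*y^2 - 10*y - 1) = 2*y^4 + 7*y^3 + 16*y - 2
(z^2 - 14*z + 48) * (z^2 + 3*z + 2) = z^4 - 11*z^3 + 8*z^2 + 116*z + 96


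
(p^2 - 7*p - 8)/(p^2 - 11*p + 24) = (p + 1)/(p - 3)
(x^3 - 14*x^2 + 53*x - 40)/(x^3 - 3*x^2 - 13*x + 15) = (x - 8)/(x + 3)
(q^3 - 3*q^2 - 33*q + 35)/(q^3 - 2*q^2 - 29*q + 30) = (q - 7)/(q - 6)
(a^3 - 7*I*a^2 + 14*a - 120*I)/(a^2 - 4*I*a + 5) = (a^2 - 2*I*a + 24)/(a + I)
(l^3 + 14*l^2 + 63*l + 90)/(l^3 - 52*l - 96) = (l^2 + 8*l + 15)/(l^2 - 6*l - 16)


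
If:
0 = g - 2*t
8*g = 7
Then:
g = 7/8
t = 7/16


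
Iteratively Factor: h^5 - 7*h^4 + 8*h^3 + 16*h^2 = (h)*(h^4 - 7*h^3 + 8*h^2 + 16*h) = h*(h - 4)*(h^3 - 3*h^2 - 4*h) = h^2*(h - 4)*(h^2 - 3*h - 4) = h^2*(h - 4)^2*(h + 1)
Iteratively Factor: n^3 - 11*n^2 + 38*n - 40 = (n - 4)*(n^2 - 7*n + 10) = (n - 4)*(n - 2)*(n - 5)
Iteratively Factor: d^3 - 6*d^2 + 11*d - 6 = (d - 2)*(d^2 - 4*d + 3) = (d - 3)*(d - 2)*(d - 1)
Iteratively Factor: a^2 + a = (a)*(a + 1)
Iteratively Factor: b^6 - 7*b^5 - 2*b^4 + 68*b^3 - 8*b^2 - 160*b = (b - 4)*(b^5 - 3*b^4 - 14*b^3 + 12*b^2 + 40*b) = (b - 4)*(b + 2)*(b^4 - 5*b^3 - 4*b^2 + 20*b) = (b - 5)*(b - 4)*(b + 2)*(b^3 - 4*b) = (b - 5)*(b - 4)*(b - 2)*(b + 2)*(b^2 + 2*b) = b*(b - 5)*(b - 4)*(b - 2)*(b + 2)*(b + 2)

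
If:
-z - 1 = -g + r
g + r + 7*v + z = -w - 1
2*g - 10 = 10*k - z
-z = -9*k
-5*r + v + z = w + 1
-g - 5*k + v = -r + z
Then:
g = 2368/473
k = 6/473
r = 1841/473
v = 611/473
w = -9013/473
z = 54/473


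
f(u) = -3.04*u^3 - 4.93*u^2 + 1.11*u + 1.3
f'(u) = -9.12*u^2 - 9.86*u + 1.11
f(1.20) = -9.72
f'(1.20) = -23.85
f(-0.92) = -1.53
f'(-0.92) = 2.46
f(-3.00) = 35.68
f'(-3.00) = -51.39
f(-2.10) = 5.38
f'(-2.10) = -18.40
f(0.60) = -0.47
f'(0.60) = -8.09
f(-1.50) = -1.20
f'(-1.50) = -4.62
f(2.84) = -104.95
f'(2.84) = -100.45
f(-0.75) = -1.02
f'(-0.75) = 3.38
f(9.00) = -2604.20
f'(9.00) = -826.35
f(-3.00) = 35.68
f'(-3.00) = -51.39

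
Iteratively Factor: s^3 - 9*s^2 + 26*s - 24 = (s - 2)*(s^2 - 7*s + 12) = (s - 4)*(s - 2)*(s - 3)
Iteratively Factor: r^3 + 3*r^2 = (r)*(r^2 + 3*r) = r^2*(r + 3)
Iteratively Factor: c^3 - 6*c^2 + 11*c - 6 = (c - 2)*(c^2 - 4*c + 3) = (c - 2)*(c - 1)*(c - 3)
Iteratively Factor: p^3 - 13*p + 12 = (p - 1)*(p^2 + p - 12) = (p - 1)*(p + 4)*(p - 3)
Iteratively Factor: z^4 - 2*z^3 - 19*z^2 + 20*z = (z - 1)*(z^3 - z^2 - 20*z) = z*(z - 1)*(z^2 - z - 20) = z*(z - 5)*(z - 1)*(z + 4)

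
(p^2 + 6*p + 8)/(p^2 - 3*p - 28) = (p + 2)/(p - 7)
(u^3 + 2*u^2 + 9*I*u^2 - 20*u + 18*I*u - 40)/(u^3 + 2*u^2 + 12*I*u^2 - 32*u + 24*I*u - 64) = (u + 5*I)/(u + 8*I)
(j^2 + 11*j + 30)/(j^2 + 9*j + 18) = (j + 5)/(j + 3)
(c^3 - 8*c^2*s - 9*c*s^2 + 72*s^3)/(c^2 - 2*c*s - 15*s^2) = (-c^2 + 11*c*s - 24*s^2)/(-c + 5*s)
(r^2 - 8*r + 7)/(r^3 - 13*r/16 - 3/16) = 16*(r - 7)/(16*r^2 + 16*r + 3)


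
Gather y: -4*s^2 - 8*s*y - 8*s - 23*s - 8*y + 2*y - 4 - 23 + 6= -4*s^2 - 31*s + y*(-8*s - 6) - 21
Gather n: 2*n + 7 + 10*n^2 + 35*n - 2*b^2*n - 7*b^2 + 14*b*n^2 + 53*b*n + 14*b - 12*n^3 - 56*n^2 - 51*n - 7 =-7*b^2 + 14*b - 12*n^3 + n^2*(14*b - 46) + n*(-2*b^2 + 53*b - 14)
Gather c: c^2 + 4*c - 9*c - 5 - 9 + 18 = c^2 - 5*c + 4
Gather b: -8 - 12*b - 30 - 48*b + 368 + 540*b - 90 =480*b + 240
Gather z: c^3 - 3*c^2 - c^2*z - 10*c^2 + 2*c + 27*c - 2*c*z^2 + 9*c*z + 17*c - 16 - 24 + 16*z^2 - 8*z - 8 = c^3 - 13*c^2 + 46*c + z^2*(16 - 2*c) + z*(-c^2 + 9*c - 8) - 48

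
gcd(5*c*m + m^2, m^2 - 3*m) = m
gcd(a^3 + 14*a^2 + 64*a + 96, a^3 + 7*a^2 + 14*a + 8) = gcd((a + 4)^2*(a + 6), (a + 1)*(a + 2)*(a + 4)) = a + 4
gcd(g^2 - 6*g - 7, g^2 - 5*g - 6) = g + 1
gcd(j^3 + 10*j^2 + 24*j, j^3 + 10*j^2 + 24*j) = j^3 + 10*j^2 + 24*j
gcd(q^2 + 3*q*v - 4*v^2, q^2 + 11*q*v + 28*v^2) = q + 4*v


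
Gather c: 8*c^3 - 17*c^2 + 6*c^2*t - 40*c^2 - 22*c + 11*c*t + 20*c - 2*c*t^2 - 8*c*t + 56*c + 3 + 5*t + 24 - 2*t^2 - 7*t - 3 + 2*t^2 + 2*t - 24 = 8*c^3 + c^2*(6*t - 57) + c*(-2*t^2 + 3*t + 54)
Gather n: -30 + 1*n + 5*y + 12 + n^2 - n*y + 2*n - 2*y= n^2 + n*(3 - y) + 3*y - 18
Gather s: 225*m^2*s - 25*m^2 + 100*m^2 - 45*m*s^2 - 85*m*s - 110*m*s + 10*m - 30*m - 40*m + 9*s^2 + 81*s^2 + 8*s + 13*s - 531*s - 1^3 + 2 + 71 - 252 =75*m^2 - 60*m + s^2*(90 - 45*m) + s*(225*m^2 - 195*m - 510) - 180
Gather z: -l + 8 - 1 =7 - l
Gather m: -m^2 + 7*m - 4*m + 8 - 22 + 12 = -m^2 + 3*m - 2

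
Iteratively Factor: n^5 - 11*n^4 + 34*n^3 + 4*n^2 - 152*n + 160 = (n - 4)*(n^4 - 7*n^3 + 6*n^2 + 28*n - 40) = (n - 4)*(n - 2)*(n^3 - 5*n^2 - 4*n + 20) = (n - 5)*(n - 4)*(n - 2)*(n^2 - 4) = (n - 5)*(n - 4)*(n - 2)*(n + 2)*(n - 2)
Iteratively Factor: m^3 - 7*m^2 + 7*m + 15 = (m - 3)*(m^2 - 4*m - 5) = (m - 3)*(m + 1)*(m - 5)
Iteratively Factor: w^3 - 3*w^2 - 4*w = (w + 1)*(w^2 - 4*w) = w*(w + 1)*(w - 4)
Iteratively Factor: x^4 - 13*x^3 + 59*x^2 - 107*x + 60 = (x - 5)*(x^3 - 8*x^2 + 19*x - 12) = (x - 5)*(x - 1)*(x^2 - 7*x + 12) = (x - 5)*(x - 4)*(x - 1)*(x - 3)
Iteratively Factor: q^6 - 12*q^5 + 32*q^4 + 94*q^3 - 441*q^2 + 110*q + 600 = (q + 3)*(q^5 - 15*q^4 + 77*q^3 - 137*q^2 - 30*q + 200) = (q - 5)*(q + 3)*(q^4 - 10*q^3 + 27*q^2 - 2*q - 40) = (q - 5)*(q - 2)*(q + 3)*(q^3 - 8*q^2 + 11*q + 20) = (q - 5)^2*(q - 2)*(q + 3)*(q^2 - 3*q - 4) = (q - 5)^2*(q - 4)*(q - 2)*(q + 3)*(q + 1)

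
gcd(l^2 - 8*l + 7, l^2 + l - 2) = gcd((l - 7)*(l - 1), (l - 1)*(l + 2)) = l - 1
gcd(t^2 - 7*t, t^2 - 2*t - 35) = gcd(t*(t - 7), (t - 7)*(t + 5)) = t - 7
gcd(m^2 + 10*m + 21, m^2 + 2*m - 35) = m + 7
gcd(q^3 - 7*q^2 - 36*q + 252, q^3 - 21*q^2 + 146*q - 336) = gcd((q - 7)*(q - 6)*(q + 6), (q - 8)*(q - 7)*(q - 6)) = q^2 - 13*q + 42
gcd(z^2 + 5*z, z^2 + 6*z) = z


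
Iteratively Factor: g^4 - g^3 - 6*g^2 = (g)*(g^3 - g^2 - 6*g) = g*(g + 2)*(g^2 - 3*g) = g*(g - 3)*(g + 2)*(g)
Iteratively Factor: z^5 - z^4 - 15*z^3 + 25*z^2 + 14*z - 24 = (z + 4)*(z^4 - 5*z^3 + 5*z^2 + 5*z - 6) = (z + 1)*(z + 4)*(z^3 - 6*z^2 + 11*z - 6) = (z - 2)*(z + 1)*(z + 4)*(z^2 - 4*z + 3) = (z - 3)*(z - 2)*(z + 1)*(z + 4)*(z - 1)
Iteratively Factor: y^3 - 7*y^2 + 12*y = (y)*(y^2 - 7*y + 12) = y*(y - 3)*(y - 4)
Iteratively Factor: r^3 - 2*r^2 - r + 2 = (r + 1)*(r^2 - 3*r + 2) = (r - 1)*(r + 1)*(r - 2)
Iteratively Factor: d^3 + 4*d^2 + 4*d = (d)*(d^2 + 4*d + 4) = d*(d + 2)*(d + 2)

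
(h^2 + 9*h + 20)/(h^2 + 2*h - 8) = (h + 5)/(h - 2)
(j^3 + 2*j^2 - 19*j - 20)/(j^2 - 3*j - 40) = (j^2 - 3*j - 4)/(j - 8)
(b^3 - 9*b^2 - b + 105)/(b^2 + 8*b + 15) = (b^2 - 12*b + 35)/(b + 5)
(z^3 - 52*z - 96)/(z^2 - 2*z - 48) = z + 2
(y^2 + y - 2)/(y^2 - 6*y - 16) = (y - 1)/(y - 8)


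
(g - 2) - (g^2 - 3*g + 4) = -g^2 + 4*g - 6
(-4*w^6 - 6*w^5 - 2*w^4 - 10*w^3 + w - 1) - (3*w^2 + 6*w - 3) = -4*w^6 - 6*w^5 - 2*w^4 - 10*w^3 - 3*w^2 - 5*w + 2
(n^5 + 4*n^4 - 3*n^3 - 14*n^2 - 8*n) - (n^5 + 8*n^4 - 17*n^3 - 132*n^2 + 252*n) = -4*n^4 + 14*n^3 + 118*n^2 - 260*n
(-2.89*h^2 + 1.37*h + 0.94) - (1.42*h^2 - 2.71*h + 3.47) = -4.31*h^2 + 4.08*h - 2.53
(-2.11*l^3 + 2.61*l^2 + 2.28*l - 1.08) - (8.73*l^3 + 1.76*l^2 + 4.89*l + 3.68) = -10.84*l^3 + 0.85*l^2 - 2.61*l - 4.76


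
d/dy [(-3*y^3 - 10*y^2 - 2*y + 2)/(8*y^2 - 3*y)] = 2*(-12*y^4 + 9*y^3 + 23*y^2 - 16*y + 3)/(y^2*(64*y^2 - 48*y + 9))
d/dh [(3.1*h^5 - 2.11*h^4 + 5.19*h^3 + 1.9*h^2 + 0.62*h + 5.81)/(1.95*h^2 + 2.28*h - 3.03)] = (18.135*h^6 + 20.043*h^5 - 51.2769*h^4 + 49.2396*h^3 - 44.0541*h^2 - 34.173*h - 15.1254)/(3.8025*h^4 + 8.892*h^3 - 6.6186*h^2 - 13.8168*h + 9.1809)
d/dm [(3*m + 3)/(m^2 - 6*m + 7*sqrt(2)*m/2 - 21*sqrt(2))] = 6*(2*m^2 - 12*m + 7*sqrt(2)*m - (m + 1)*(4*m - 12 + 7*sqrt(2)) - 42*sqrt(2))/(2*m^2 - 12*m + 7*sqrt(2)*m - 42*sqrt(2))^2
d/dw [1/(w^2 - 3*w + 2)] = (3 - 2*w)/(w^2 - 3*w + 2)^2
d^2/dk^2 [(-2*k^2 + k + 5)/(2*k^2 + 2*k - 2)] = 3*(k^3 + 3*k^2 + 6*k + 3)/(k^6 + 3*k^5 - 5*k^3 + 3*k - 1)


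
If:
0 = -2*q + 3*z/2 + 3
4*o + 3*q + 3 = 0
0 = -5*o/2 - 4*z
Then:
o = -240/83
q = 237/83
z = 150/83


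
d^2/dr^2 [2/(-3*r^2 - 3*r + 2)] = 12*(3*r^2 + 3*r - 3*(2*r + 1)^2 - 2)/(3*r^2 + 3*r - 2)^3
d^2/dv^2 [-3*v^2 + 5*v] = -6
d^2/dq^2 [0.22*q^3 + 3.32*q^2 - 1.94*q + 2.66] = 1.32*q + 6.64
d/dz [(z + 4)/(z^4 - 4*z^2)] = (z*(z^2 - 4) - 4*(z + 4)*(z^2 - 2))/(z^3*(z^2 - 4)^2)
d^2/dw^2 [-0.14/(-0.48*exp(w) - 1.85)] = (0.032256*exp(w) - 0.12432)*exp(w)/(0.48*exp(w) + 1.85)^3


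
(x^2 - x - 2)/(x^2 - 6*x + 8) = (x + 1)/(x - 4)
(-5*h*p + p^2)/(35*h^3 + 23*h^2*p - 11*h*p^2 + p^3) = p/(-7*h^2 - 6*h*p + p^2)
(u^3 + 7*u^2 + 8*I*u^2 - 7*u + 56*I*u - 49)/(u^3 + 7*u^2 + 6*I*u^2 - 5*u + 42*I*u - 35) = (u + 7*I)/(u + 5*I)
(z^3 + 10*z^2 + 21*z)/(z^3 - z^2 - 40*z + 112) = z*(z + 3)/(z^2 - 8*z + 16)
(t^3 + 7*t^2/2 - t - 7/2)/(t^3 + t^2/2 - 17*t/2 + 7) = (t + 1)/(t - 2)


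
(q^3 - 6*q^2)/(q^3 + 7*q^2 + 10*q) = q*(q - 6)/(q^2 + 7*q + 10)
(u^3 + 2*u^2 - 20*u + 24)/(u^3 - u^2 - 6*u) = (-u^3 - 2*u^2 + 20*u - 24)/(u*(-u^2 + u + 6))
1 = 1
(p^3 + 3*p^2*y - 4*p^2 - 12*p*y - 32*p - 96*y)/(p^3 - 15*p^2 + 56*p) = (p^2 + 3*p*y + 4*p + 12*y)/(p*(p - 7))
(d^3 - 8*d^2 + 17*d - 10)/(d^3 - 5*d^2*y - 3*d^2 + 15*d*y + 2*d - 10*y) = (5 - d)/(-d + 5*y)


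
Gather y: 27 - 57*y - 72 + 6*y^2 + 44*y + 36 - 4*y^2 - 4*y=2*y^2 - 17*y - 9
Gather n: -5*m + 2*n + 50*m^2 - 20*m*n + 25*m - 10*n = 50*m^2 + 20*m + n*(-20*m - 8)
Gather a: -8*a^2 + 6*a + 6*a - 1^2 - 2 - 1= -8*a^2 + 12*a - 4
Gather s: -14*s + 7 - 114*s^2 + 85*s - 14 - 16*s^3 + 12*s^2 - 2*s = -16*s^3 - 102*s^2 + 69*s - 7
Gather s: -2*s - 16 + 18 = 2 - 2*s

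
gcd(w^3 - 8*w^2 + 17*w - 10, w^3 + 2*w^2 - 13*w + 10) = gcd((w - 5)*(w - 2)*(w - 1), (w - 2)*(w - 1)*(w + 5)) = w^2 - 3*w + 2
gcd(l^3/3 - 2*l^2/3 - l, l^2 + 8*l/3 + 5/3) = l + 1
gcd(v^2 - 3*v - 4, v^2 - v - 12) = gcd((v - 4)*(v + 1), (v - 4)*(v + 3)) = v - 4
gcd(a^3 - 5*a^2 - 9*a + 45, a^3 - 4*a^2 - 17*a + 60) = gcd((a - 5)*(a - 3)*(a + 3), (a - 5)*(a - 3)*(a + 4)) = a^2 - 8*a + 15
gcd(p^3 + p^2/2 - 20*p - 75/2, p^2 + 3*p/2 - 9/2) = p + 3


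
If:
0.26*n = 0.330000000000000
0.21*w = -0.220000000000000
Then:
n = 1.27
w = -1.05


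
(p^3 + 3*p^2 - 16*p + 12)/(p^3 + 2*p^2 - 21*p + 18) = (p - 2)/(p - 3)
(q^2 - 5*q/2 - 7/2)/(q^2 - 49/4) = 2*(q + 1)/(2*q + 7)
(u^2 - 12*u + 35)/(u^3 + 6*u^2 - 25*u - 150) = (u - 7)/(u^2 + 11*u + 30)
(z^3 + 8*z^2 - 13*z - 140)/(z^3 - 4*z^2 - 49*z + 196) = (z + 5)/(z - 7)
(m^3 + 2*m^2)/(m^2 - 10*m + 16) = m^2*(m + 2)/(m^2 - 10*m + 16)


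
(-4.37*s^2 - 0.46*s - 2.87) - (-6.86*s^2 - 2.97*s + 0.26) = 2.49*s^2 + 2.51*s - 3.13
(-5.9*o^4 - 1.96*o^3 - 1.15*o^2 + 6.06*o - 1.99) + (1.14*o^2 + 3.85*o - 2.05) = -5.9*o^4 - 1.96*o^3 - 0.01*o^2 + 9.91*o - 4.04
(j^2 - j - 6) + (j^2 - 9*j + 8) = 2*j^2 - 10*j + 2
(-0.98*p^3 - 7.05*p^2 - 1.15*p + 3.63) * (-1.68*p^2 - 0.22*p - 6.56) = 1.6464*p^5 + 12.0596*p^4 + 9.9118*p^3 + 40.4026*p^2 + 6.7454*p - 23.8128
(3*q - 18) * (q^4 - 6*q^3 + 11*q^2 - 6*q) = 3*q^5 - 36*q^4 + 141*q^3 - 216*q^2 + 108*q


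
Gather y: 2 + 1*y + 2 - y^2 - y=4 - y^2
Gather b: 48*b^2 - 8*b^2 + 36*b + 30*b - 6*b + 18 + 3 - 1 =40*b^2 + 60*b + 20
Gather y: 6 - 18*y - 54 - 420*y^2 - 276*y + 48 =-420*y^2 - 294*y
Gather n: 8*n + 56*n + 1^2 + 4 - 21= 64*n - 16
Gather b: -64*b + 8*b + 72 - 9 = 63 - 56*b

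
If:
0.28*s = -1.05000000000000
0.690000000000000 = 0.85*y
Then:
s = -3.75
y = 0.81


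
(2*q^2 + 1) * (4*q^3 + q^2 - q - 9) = 8*q^5 + 2*q^4 + 2*q^3 - 17*q^2 - q - 9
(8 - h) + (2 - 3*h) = 10 - 4*h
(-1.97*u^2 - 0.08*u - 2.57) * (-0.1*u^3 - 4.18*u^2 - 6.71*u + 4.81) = 0.197*u^5 + 8.2426*u^4 + 13.8101*u^3 + 1.8037*u^2 + 16.8599*u - 12.3617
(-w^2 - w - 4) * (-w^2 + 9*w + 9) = w^4 - 8*w^3 - 14*w^2 - 45*w - 36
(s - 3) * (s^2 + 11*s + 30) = s^3 + 8*s^2 - 3*s - 90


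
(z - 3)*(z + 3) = z^2 - 9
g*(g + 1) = g^2 + g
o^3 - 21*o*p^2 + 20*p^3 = (o - 4*p)*(o - p)*(o + 5*p)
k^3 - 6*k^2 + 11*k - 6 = (k - 3)*(k - 2)*(k - 1)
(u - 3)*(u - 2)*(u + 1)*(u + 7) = u^4 + 3*u^3 - 27*u^2 + 13*u + 42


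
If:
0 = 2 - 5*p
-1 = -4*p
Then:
No Solution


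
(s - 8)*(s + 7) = s^2 - s - 56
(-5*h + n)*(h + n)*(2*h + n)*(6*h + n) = -60*h^4 - 88*h^3*n - 25*h^2*n^2 + 4*h*n^3 + n^4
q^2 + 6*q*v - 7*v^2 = (q - v)*(q + 7*v)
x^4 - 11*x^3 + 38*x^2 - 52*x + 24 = (x - 6)*(x - 2)^2*(x - 1)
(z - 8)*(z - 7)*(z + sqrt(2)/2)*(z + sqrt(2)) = z^4 - 15*z^3 + 3*sqrt(2)*z^3/2 - 45*sqrt(2)*z^2/2 + 57*z^2 - 15*z + 84*sqrt(2)*z + 56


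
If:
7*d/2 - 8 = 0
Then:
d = 16/7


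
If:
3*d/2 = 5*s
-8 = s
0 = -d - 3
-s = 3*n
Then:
No Solution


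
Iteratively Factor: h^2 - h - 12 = (h + 3)*(h - 4)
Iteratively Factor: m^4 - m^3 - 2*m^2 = (m + 1)*(m^3 - 2*m^2) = m*(m + 1)*(m^2 - 2*m) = m^2*(m + 1)*(m - 2)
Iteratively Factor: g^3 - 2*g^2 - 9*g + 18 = (g - 3)*(g^2 + g - 6) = (g - 3)*(g - 2)*(g + 3)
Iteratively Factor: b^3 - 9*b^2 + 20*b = (b - 5)*(b^2 - 4*b) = (b - 5)*(b - 4)*(b)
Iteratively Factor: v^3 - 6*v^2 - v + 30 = (v + 2)*(v^2 - 8*v + 15) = (v - 5)*(v + 2)*(v - 3)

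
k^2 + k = k*(k + 1)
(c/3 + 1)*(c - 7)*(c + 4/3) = c^3/3 - 8*c^2/9 - 79*c/9 - 28/3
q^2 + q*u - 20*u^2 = (q - 4*u)*(q + 5*u)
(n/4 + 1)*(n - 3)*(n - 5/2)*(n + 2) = n^4/4 + n^3/8 - 35*n^2/8 + n/4 + 15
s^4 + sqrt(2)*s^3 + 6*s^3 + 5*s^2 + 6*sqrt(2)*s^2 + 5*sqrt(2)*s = s*(s + 1)*(s + 5)*(s + sqrt(2))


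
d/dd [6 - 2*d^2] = -4*d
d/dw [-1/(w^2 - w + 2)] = (2*w - 1)/(w^2 - w + 2)^2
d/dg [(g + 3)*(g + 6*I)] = 2*g + 3 + 6*I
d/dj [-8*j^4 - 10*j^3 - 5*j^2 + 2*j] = -32*j^3 - 30*j^2 - 10*j + 2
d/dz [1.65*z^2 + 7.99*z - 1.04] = 3.3*z + 7.99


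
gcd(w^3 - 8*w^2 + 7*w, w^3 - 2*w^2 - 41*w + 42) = w^2 - 8*w + 7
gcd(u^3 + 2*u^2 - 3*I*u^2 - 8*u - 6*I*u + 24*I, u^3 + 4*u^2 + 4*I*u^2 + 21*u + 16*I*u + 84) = u^2 + u*(4 - 3*I) - 12*I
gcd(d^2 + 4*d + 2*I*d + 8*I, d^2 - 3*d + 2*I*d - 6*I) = d + 2*I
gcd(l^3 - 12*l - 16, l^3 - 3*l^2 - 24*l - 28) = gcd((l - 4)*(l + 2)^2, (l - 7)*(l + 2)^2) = l^2 + 4*l + 4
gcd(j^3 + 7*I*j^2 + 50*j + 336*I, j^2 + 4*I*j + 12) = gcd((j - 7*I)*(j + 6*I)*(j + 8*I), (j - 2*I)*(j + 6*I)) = j + 6*I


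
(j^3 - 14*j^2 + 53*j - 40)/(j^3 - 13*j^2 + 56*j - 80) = (j^2 - 9*j + 8)/(j^2 - 8*j + 16)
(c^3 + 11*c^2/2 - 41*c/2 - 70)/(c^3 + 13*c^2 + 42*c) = (c^2 - 3*c/2 - 10)/(c*(c + 6))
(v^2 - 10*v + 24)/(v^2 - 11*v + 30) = (v - 4)/(v - 5)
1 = 1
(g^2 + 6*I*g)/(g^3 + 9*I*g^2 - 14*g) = (g + 6*I)/(g^2 + 9*I*g - 14)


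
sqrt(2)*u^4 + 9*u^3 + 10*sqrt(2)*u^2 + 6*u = u*(u + sqrt(2))*(u + 3*sqrt(2))*(sqrt(2)*u + 1)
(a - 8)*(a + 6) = a^2 - 2*a - 48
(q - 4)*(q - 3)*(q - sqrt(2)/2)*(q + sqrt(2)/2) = q^4 - 7*q^3 + 23*q^2/2 + 7*q/2 - 6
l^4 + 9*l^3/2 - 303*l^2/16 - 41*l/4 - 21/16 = (l - 3)*(l + 1/4)^2*(l + 7)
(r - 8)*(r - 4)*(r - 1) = r^3 - 13*r^2 + 44*r - 32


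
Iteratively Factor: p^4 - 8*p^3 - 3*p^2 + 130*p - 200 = (p - 5)*(p^3 - 3*p^2 - 18*p + 40) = (p - 5)*(p + 4)*(p^2 - 7*p + 10) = (p - 5)*(p - 2)*(p + 4)*(p - 5)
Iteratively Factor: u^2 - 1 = (u - 1)*(u + 1)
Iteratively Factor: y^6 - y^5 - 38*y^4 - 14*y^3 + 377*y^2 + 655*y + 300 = (y + 1)*(y^5 - 2*y^4 - 36*y^3 + 22*y^2 + 355*y + 300) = (y + 1)*(y + 4)*(y^4 - 6*y^3 - 12*y^2 + 70*y + 75) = (y + 1)^2*(y + 4)*(y^3 - 7*y^2 - 5*y + 75) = (y - 5)*(y + 1)^2*(y + 4)*(y^2 - 2*y - 15) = (y - 5)*(y + 1)^2*(y + 3)*(y + 4)*(y - 5)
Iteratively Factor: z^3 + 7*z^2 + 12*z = (z + 3)*(z^2 + 4*z) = (z + 3)*(z + 4)*(z)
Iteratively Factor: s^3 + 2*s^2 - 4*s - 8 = (s + 2)*(s^2 - 4) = (s - 2)*(s + 2)*(s + 2)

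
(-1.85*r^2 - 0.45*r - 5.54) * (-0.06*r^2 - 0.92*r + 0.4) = 0.111*r^4 + 1.729*r^3 + 0.00639999999999991*r^2 + 4.9168*r - 2.216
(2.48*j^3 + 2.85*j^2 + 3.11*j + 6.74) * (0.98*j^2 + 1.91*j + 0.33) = 2.4304*j^5 + 7.5298*j^4 + 9.3097*j^3 + 13.4858*j^2 + 13.8997*j + 2.2242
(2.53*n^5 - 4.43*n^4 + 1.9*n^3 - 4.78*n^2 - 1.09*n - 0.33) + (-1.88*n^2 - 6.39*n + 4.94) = 2.53*n^5 - 4.43*n^4 + 1.9*n^3 - 6.66*n^2 - 7.48*n + 4.61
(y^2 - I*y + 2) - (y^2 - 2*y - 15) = 2*y - I*y + 17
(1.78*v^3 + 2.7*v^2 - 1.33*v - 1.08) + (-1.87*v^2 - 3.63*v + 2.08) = 1.78*v^3 + 0.83*v^2 - 4.96*v + 1.0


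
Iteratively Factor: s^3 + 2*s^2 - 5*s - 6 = (s - 2)*(s^2 + 4*s + 3) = (s - 2)*(s + 1)*(s + 3)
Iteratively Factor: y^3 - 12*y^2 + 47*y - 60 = (y - 3)*(y^2 - 9*y + 20) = (y - 5)*(y - 3)*(y - 4)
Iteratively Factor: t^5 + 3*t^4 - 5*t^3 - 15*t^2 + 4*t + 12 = (t - 2)*(t^4 + 5*t^3 + 5*t^2 - 5*t - 6) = (t - 2)*(t + 1)*(t^3 + 4*t^2 + t - 6) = (t - 2)*(t + 1)*(t + 3)*(t^2 + t - 2) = (t - 2)*(t - 1)*(t + 1)*(t + 3)*(t + 2)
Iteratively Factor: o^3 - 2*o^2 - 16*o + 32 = (o - 2)*(o^2 - 16) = (o - 4)*(o - 2)*(o + 4)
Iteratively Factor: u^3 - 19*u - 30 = (u + 2)*(u^2 - 2*u - 15) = (u - 5)*(u + 2)*(u + 3)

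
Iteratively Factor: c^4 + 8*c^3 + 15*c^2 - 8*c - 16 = (c + 4)*(c^3 + 4*c^2 - c - 4) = (c + 4)^2*(c^2 - 1) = (c - 1)*(c + 4)^2*(c + 1)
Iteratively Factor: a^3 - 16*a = (a - 4)*(a^2 + 4*a) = (a - 4)*(a + 4)*(a)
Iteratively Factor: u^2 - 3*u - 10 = (u + 2)*(u - 5)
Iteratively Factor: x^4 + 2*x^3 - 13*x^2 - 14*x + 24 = (x + 2)*(x^3 - 13*x + 12) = (x - 3)*(x + 2)*(x^2 + 3*x - 4) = (x - 3)*(x - 1)*(x + 2)*(x + 4)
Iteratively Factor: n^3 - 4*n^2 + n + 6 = (n - 3)*(n^2 - n - 2) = (n - 3)*(n - 2)*(n + 1)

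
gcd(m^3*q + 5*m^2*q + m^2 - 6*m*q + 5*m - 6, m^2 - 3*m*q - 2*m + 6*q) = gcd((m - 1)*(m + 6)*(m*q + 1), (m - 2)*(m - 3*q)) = 1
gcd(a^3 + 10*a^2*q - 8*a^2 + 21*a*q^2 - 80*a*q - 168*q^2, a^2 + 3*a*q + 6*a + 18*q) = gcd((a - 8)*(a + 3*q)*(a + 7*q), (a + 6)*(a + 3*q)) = a + 3*q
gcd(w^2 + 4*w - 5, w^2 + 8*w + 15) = w + 5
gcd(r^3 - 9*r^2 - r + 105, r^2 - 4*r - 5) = r - 5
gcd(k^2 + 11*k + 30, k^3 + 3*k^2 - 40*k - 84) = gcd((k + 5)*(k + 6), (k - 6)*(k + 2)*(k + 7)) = 1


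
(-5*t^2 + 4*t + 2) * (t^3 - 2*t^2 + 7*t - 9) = -5*t^5 + 14*t^4 - 41*t^3 + 69*t^2 - 22*t - 18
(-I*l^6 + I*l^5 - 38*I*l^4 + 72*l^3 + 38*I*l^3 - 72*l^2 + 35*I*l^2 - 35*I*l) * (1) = -I*l^6 + I*l^5 - 38*I*l^4 + 72*l^3 + 38*I*l^3 - 72*l^2 + 35*I*l^2 - 35*I*l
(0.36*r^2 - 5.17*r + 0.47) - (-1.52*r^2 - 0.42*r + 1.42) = 1.88*r^2 - 4.75*r - 0.95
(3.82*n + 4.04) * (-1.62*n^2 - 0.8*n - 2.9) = -6.1884*n^3 - 9.6008*n^2 - 14.31*n - 11.716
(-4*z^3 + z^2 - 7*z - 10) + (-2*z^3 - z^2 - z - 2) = -6*z^3 - 8*z - 12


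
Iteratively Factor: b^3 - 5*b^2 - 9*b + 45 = (b - 3)*(b^2 - 2*b - 15) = (b - 5)*(b - 3)*(b + 3)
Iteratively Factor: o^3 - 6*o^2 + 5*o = (o - 5)*(o^2 - o) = (o - 5)*(o - 1)*(o)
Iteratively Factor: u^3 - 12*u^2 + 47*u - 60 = (u - 3)*(u^2 - 9*u + 20) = (u - 5)*(u - 3)*(u - 4)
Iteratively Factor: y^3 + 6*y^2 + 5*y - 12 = (y - 1)*(y^2 + 7*y + 12) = (y - 1)*(y + 4)*(y + 3)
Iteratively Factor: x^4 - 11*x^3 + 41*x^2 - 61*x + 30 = (x - 1)*(x^3 - 10*x^2 + 31*x - 30) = (x - 3)*(x - 1)*(x^2 - 7*x + 10) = (x - 3)*(x - 2)*(x - 1)*(x - 5)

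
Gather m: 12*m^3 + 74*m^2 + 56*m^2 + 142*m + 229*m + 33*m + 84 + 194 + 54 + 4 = 12*m^3 + 130*m^2 + 404*m + 336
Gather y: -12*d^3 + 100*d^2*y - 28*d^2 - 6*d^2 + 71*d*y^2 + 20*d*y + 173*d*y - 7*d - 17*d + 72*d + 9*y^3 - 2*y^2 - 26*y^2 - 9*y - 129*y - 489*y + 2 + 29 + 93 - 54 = -12*d^3 - 34*d^2 + 48*d + 9*y^3 + y^2*(71*d - 28) + y*(100*d^2 + 193*d - 627) + 70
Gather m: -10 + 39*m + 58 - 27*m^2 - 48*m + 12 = -27*m^2 - 9*m + 60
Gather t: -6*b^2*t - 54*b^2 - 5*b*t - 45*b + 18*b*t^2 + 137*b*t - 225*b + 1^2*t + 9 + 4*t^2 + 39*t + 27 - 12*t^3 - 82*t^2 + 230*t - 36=-54*b^2 - 270*b - 12*t^3 + t^2*(18*b - 78) + t*(-6*b^2 + 132*b + 270)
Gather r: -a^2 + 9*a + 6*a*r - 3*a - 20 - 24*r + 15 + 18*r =-a^2 + 6*a + r*(6*a - 6) - 5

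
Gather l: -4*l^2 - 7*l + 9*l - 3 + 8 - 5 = -4*l^2 + 2*l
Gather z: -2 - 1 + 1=-2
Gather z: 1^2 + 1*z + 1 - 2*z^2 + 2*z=-2*z^2 + 3*z + 2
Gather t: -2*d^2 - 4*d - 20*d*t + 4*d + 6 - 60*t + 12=-2*d^2 + t*(-20*d - 60) + 18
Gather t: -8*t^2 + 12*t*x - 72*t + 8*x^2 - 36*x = -8*t^2 + t*(12*x - 72) + 8*x^2 - 36*x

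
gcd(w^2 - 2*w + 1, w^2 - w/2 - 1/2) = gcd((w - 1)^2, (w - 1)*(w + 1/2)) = w - 1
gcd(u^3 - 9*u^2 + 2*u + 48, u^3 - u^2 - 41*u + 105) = u - 3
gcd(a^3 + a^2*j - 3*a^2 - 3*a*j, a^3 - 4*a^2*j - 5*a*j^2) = a^2 + a*j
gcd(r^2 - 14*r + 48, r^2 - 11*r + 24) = r - 8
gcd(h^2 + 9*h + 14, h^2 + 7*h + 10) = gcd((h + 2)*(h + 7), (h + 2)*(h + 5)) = h + 2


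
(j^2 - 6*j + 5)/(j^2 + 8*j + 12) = (j^2 - 6*j + 5)/(j^2 + 8*j + 12)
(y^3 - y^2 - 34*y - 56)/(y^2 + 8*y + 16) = (y^2 - 5*y - 14)/(y + 4)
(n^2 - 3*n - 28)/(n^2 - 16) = (n - 7)/(n - 4)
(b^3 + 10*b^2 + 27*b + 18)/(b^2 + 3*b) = b + 7 + 6/b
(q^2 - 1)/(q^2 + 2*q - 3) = (q + 1)/(q + 3)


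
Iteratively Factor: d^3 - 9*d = (d - 3)*(d^2 + 3*d) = (d - 3)*(d + 3)*(d)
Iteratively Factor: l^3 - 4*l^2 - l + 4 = (l - 4)*(l^2 - 1) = (l - 4)*(l + 1)*(l - 1)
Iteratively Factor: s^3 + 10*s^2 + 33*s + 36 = (s + 4)*(s^2 + 6*s + 9) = (s + 3)*(s + 4)*(s + 3)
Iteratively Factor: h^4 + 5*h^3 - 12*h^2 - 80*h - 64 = (h - 4)*(h^3 + 9*h^2 + 24*h + 16) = (h - 4)*(h + 1)*(h^2 + 8*h + 16) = (h - 4)*(h + 1)*(h + 4)*(h + 4)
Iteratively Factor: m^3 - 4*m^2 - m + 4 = (m - 1)*(m^2 - 3*m - 4) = (m - 1)*(m + 1)*(m - 4)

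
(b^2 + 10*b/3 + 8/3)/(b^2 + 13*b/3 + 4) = (b + 2)/(b + 3)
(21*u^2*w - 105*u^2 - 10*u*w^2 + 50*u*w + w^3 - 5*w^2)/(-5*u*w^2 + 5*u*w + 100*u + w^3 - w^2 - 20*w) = (-21*u^2 + 10*u*w - w^2)/(5*u*w + 20*u - w^2 - 4*w)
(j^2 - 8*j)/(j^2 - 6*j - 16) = j/(j + 2)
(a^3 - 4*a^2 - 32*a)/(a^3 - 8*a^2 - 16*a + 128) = a/(a - 4)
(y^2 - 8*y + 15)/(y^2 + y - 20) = (y^2 - 8*y + 15)/(y^2 + y - 20)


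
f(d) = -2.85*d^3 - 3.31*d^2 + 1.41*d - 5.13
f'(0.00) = 1.41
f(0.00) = -5.13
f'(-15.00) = -1823.04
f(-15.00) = 8847.72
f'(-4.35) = -131.58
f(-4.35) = 160.69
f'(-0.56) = 2.44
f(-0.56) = -6.46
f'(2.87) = -88.01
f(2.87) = -95.72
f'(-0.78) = 1.37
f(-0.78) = -6.89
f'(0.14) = 0.32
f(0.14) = -5.01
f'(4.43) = -195.71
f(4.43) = -311.62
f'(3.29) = -112.92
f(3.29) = -137.81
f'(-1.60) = -9.89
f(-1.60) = -4.19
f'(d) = -8.55*d^2 - 6.62*d + 1.41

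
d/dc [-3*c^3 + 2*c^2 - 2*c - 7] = -9*c^2 + 4*c - 2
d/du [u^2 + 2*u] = 2*u + 2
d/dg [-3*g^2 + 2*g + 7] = 2 - 6*g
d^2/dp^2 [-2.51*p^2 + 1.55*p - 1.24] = -5.02000000000000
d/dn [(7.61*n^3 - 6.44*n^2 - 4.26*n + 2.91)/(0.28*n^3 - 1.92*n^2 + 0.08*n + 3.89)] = (-12.808*n^4 + 3.6032*n^3 + 77.6699*n^2 - 38.9288*n - 16.8042)/(0.0784*n^6 - 1.0752*n^5 + 3.7312*n^4 + 1.8712*n^3 - 14.9312*n^2 + 0.6224*n + 15.1321)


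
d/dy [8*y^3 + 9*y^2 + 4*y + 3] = 24*y^2 + 18*y + 4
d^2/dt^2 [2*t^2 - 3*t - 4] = 4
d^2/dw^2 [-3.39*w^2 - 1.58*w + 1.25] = -6.78000000000000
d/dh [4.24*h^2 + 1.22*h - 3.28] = 8.48*h + 1.22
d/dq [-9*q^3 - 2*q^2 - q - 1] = -27*q^2 - 4*q - 1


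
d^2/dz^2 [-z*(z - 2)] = -2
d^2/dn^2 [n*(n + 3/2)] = 2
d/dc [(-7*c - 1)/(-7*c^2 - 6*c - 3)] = (-49*c^2 - 14*c + 15)/(49*c^4 + 84*c^3 + 78*c^2 + 36*c + 9)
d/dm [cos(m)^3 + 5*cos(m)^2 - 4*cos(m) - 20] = (-3*cos(m)^2 - 10*cos(m) + 4)*sin(m)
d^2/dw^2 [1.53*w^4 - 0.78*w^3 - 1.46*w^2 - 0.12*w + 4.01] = 18.36*w^2 - 4.68*w - 2.92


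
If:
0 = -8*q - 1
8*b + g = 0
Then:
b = -g/8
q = -1/8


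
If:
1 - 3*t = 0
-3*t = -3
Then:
No Solution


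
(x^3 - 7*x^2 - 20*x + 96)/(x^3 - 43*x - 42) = (-x^3 + 7*x^2 + 20*x - 96)/(-x^3 + 43*x + 42)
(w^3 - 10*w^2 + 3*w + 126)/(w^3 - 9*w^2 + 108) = (w - 7)/(w - 6)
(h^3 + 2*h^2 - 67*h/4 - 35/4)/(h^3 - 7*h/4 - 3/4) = (2*h^2 + 3*h - 35)/(2*h^2 - h - 3)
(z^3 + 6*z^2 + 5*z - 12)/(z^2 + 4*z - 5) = (z^2 + 7*z + 12)/(z + 5)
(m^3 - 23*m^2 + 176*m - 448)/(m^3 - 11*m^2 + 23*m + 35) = (m^2 - 16*m + 64)/(m^2 - 4*m - 5)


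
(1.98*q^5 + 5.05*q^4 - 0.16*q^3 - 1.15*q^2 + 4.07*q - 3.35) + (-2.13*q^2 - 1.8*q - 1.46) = 1.98*q^5 + 5.05*q^4 - 0.16*q^3 - 3.28*q^2 + 2.27*q - 4.81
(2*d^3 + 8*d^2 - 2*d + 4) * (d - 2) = 2*d^4 + 4*d^3 - 18*d^2 + 8*d - 8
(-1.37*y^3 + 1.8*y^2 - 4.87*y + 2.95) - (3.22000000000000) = -1.37*y^3 + 1.8*y^2 - 4.87*y - 0.27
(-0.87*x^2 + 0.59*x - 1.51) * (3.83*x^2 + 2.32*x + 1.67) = -3.3321*x^4 + 0.2413*x^3 - 5.8674*x^2 - 2.5179*x - 2.5217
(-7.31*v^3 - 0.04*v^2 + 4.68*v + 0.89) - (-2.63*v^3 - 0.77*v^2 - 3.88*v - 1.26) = -4.68*v^3 + 0.73*v^2 + 8.56*v + 2.15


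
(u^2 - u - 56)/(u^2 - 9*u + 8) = (u + 7)/(u - 1)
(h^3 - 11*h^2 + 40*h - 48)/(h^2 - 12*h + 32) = (h^2 - 7*h + 12)/(h - 8)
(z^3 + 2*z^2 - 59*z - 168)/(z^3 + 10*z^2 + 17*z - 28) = (z^2 - 5*z - 24)/(z^2 + 3*z - 4)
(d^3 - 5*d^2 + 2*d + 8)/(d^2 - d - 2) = d - 4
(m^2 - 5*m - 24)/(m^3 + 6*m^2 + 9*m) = (m - 8)/(m*(m + 3))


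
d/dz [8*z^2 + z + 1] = 16*z + 1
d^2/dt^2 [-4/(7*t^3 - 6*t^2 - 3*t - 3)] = 24*((7*t - 2)*(-7*t^3 + 6*t^2 + 3*t + 3) + 3*(-7*t^2 + 4*t + 1)^2)/(-7*t^3 + 6*t^2 + 3*t + 3)^3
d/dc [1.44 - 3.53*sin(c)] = -3.53*cos(c)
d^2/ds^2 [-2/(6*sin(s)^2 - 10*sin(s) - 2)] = (-36*sin(s)^4 + 45*sin(s)^3 + 17*sin(s)^2 - 85*sin(s) + 56)/(-3*sin(s)^2 + 5*sin(s) + 1)^3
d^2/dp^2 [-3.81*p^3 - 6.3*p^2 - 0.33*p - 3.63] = -22.86*p - 12.6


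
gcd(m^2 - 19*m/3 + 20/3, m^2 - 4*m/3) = m - 4/3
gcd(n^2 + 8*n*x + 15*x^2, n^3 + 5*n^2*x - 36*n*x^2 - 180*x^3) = n + 5*x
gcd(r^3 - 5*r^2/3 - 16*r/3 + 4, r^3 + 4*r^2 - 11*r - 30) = r^2 - r - 6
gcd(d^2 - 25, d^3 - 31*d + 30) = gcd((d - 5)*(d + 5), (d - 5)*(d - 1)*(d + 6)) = d - 5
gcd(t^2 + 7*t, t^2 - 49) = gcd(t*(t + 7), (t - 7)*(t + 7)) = t + 7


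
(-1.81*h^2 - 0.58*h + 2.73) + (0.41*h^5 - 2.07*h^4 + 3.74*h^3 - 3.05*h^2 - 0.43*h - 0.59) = 0.41*h^5 - 2.07*h^4 + 3.74*h^3 - 4.86*h^2 - 1.01*h + 2.14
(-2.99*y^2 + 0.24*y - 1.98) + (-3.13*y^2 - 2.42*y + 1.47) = -6.12*y^2 - 2.18*y - 0.51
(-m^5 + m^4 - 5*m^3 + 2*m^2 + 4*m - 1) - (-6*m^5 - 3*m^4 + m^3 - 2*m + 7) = 5*m^5 + 4*m^4 - 6*m^3 + 2*m^2 + 6*m - 8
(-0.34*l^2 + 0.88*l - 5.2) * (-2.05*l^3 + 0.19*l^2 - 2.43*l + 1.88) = 0.697*l^5 - 1.8686*l^4 + 11.6534*l^3 - 3.7656*l^2 + 14.2904*l - 9.776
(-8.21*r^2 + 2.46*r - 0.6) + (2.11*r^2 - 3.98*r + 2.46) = -6.1*r^2 - 1.52*r + 1.86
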